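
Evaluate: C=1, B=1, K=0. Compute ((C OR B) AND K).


C OR B = 1|1 = 1
1 AND 0 = 0

0


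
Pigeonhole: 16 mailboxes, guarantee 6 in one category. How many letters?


Pigeonhole: to guarantee k in one of n categories, need (k-1)×n + 1.
k = 6, n = 16
Minimum = (6-1) × 16 + 1 = 5 × 16 + 1

81


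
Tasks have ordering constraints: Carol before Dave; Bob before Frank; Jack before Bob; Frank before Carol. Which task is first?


Constraints: Carol before Dave; Bob before Frank; Jack before Bob; Frank before Carol
The first task can have nothing scheduled before it, so it must never appear on the right of a 'before'.
Tasks appearing after some 'before': Dave, Frank, Bob, Carol.
The only task not in that list is Jack → it is first.

Jack


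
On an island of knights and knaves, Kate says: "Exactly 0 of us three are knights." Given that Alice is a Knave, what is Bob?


Kate claims exactly 0 knights among Kate, Alice, Bob.
Given: Alice is a Knave.

Case 1: Kate is a Knight (tells truth)
  Then exactly 0 of the three are knights.
  Counting Kate, Alice: 1 knight(s) so far. Need -1 more → impossible.
Case 2: Kate is a Knave (lies)
  Then the count is NOT 0.
  If Bob = Knave, count = 0 = 0 → claim would be true, contradicts lie.
  If Bob = Knight, count = 1 ≠ 0 → lie confirmed ✓

Bob is a Knight.

Knight


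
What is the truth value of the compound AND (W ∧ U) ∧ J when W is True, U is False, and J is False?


W = True, U = False, J = False
Step 1: W ∧ U = True AND False = False
Step 2: False ∧ J = False AND False = False
AND is true only when ALL operands are true.

False


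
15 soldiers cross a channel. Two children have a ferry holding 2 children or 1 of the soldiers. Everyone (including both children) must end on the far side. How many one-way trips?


Per crossing of one of the soldiers: children→, one←, one of the soldiers→, one← = 4 trips
15 × 4 = 60, + 1 final children→ = 61
Minimum trips = 61

61


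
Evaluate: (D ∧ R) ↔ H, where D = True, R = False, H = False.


D = True, R = False, H = False
Step 1: D ∧ R = True AND False = False
Step 2: (False) ↔ H: true when both sides have same truth value.
Result: False ↔ False = True

True


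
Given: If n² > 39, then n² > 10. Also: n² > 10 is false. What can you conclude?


Modus tollens: P → Q, ¬Q ⊢ ¬P
P: n² > 39
Q: n² > 10
We have P → Q and Q is false.
By modus tollens, P must be false.

It is not the case that n² > 39


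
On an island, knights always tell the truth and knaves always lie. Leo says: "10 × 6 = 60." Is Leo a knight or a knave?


Statement: "10 × 6 = 60."
Actual: 10 × 6 = 60
Claimed: 60
Statement is TRUE → Leo tells the truth → Knight

Knight


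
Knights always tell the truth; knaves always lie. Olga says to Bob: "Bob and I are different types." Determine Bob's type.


Olga says: "Bob and I are different types."
Case 1: Olga is a Knight (truth-teller)
  Statement is true → they ARE different → Bob is a Knave
Case 2: Olga is a Knave (liar)
  Statement is false → they are NOT different → Bob is a Knave
In both cases, Bob is a Knave.

Knave


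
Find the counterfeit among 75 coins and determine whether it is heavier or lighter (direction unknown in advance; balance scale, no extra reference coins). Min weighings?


Let n = 75. 150 possibilities (n coins × lighter/heavier); each weighing has 3 outcomes.
Bound for k weighings: say the first weighing puts j coins on each pan. If it tips, the 2j weighed coins remain suspects (each with a known direction) and k-1 weighings give 3^(k-1) outcomes; 3^(k-1) is odd, so 2j ≤ 3^(k-1) - 1. If it balances, the n - 2j unweighed coins remain with direction unknown: 2(n - 2j) ≤ 3^(k-1) - 1 by the same parity argument. Adding, n ≤ (3^(k-1) - 1) + (3^(k-1) - 1)/2 = (3^k - 3)/2, and the classical three-group strategy achieves this (3 coins in 2 weighings, 12 in 3, 39 in 4, 120 in 5).
So we need the smallest k with (3^k - 3)/2 ≥ 75.
k = 4: (3^4 - 3)/2 = 39 < 75 ✗
k = 5: (3^5 - 3)/2 = 120 ≥ 75 ✓

5


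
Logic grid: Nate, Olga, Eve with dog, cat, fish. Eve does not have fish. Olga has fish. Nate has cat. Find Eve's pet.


From clues:
  Olga → fish
  Nate → cat
By elimination, Eve gets the remaining.

dog


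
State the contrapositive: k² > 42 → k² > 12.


Original: If k² > 42, then k² > 12
Contrapositive: If ¬Q, then ¬P
Negate Q: not (k² > 12)
Negate P: not (k² > 42)

If not (k² > 12), then not (k² > 42).


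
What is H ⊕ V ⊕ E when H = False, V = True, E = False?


H = False, V = True, E = False
Step 1: H ⊕ V = False XOR True = True
Step 2: True ⊕ E = True XOR False = True
XOR is true when an odd number of operands are true.

True


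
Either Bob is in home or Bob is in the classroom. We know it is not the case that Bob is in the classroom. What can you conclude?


Disjunctive syllogism: P ∨ Q, ¬P ⊢ Q
Disjunction: Bob is in home ∨ Bob is in the classroom
We know it is not the case that Bob is in the classroom.
By disjunctive syllogism, the other disjunct must be true.

Bob is in home


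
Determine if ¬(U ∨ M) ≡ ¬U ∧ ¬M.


Expression 1: ¬(U ∨ M)
Expression 2: ¬U ∧ ¬M
Truth table (U M | Expr1 Expr2):
  T T |   F     F
  T F |   F     F
  F T |   F     F
  F F |   T     T
All 4 rows agree, so the expressions are logically equivalent.

Yes


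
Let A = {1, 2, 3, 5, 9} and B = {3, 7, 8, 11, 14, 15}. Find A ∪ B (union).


A = {1, 2, 3, 5, 9}
B = {3, 7, 8, 11, 14, 15}
Operation: union
All elements combined: 1, 2, 3, 5, 7, 8, 9, 11, 14, 15

{1, 2, 3, 5, 7, 8, 9, 11, 14, 15}


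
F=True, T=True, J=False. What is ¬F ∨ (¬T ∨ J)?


F = True, T = True, J = False
Expression: ¬F ∨ (¬T ∨ J)
Step 1: ¬T = NOT True = False
Step 2: ¬T ∨ J = False OR False = False
Step 3: ¬F = NOT True = False
Step 4: (False) ∨ (False) = False OR False = False

False


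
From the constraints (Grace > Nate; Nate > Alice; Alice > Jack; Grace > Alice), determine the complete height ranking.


Constraints: Grace > Nate; Nate > Alice; Alice > Jack; Grace > Alice
Method: at each step, the next-highest is the one remaining person who never appears on the smaller side of a constraint between remaining people.
  Step 1: remaining {Grace, Nate, Jack, Alice}; on the smaller side: {Nate, Jack, Alice} → Grace is next (Grace > Nate; Grace > Alice).
  Step 2: remaining {Nate, Jack, Alice}; on the smaller side: {Jack, Alice} → Nate is next (Nate > Alice).
  Step 3: remaining {Jack, Alice}; on the smaller side: {Jack} → Alice is next (Alice > Jack).
  Step 4: only Jack remains → lowest.
Final ranking (highest to lowest):

Grace > Nate > Alice > Jack


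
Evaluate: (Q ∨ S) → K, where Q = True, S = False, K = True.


Q = True, S = False, K = True
Step 1: Q ∨ S = True OR False = True
Step 2: (True) → K: false only when antecedent=True and K=False.
Result: True

True


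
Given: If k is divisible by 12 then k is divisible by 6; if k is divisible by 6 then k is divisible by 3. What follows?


Hypothetical syllogism: P → Q, Q → R ⊢ P → R
Premise 1: k is divisible by 12 → k is divisible by 6
Premise 2: k is divisible by 6 → k is divisible by 3
Chain the implications: the middle term (k is divisible by 6) links the two.
Conclusion: If k is divisible by 12, then k is divisible by 3.

If k is divisible by 12, then k is divisible by 3.


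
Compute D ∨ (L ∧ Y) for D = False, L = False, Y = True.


D = False, L = False, Y = True
Step 1: L ∧ Y = False AND True = False
Step 2: D ∨ False = False OR False = False
AND evaluated first (higher precedence); then OR applied.

False


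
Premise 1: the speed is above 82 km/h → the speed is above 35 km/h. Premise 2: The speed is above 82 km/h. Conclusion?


Modus ponens: P → Q, P ⊢ Q
P: the speed is above 82 km/h
Q: the speed is above 35 km/h
We have P → Q and P is true.
By modus ponens, Q must be true.

The speed is above 35 km/h


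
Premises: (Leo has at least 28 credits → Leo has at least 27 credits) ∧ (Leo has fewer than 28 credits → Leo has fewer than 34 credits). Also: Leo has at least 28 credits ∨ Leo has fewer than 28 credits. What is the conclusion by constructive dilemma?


Constructive dilemma: (P → Q) ∧ (R → S), P ∨ R ⊢ Q ∨ S
Premise 1: Leo has at least 28 credits → Leo has at least 27 credits
Premise 2: Leo has fewer than 28 credits → Leo has fewer than 34 credits
Premise 3: Leo has at least 28 credits ∨ Leo has fewer than 28 credits
Case 1: Assuming Leo has at least 28 credits, then by Premise 1, Leo has at least 27 credits.
Case 2: Assuming Leo has fewer than 28 credits, then by Premise 2, Leo has fewer than 34 credits.
Since one of Leo has at least 28 credits or Leo has fewer than 28 credits must hold, we get Leo has at least 27 credits or Leo has fewer than 34 credits.

Leo has at least 27 credits or Leo has fewer than 34 credits.


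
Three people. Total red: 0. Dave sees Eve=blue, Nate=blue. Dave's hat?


Total red = 0, seen red = 0
Own red = 0 - 0 = 0
Dave's hat is blue.

blue


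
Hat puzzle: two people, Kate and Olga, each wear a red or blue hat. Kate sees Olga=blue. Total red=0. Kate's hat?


Total red = 0, Olga = blue
Red accounted for: 0
Remaining for Kate: 0
Kate's hat is blue.

blue


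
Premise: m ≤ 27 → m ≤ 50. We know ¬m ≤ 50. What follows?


Modus tollens: P → Q, ¬Q ⊢ ¬P
P: m ≤ 27
Q: m ≤ 50
We have P → Q and Q is false.
By modus tollens, P must be false.

It is not the case that m ≤ 27


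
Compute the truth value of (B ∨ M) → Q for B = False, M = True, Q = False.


B = False, M = True, Q = False
Step 1: B ∨ M = False OR True = True
Step 2: (True) → Q: false only when antecedent=True and Q=False.
Result: False

False


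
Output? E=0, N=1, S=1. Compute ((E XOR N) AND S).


E XOR N = 0^1 = 1
1 AND 1 = 1

1


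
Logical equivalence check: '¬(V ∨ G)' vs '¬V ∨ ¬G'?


Expression 1: ¬(V ∨ G)
Expression 2: ¬V ∨ ¬G
Truth table (V G | Expr1 Expr2):
  T T |   F     F
  T F |   F     T   ← differ
  F T |   F     T   ← differ
  F F |   T     T
Counterexample: V=T, G=F gives Expr1 = F but Expr2 = T, so the expressions are NOT logically equivalent.

No


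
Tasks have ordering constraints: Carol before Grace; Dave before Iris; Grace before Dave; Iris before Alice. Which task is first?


Constraints: Carol before Grace; Dave before Iris; Grace before Dave; Iris before Alice
The first task can have nothing scheduled before it, so it must never appear on the right of a 'before'.
Tasks appearing after some 'before': Grace, Iris, Dave, Alice.
The only task not in that list is Carol → it is first.

Carol


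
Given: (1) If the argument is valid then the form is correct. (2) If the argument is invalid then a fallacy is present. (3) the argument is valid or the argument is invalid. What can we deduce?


Constructive dilemma: (P → Q) ∧ (R → S), P ∨ R ⊢ Q ∨ S
Premise 1: the argument is valid → the form is correct
Premise 2: the argument is invalid → a fallacy is present
Premise 3: the argument is valid ∨ the argument is invalid
Case 1: Assuming the argument is valid, then by Premise 1, the form is correct.
Case 2: Assuming the argument is invalid, then by Premise 2, a fallacy is present.
Since one of the argument is valid or the argument is invalid must hold, we get the form is correct or a fallacy is present.

The form is correct or a fallacy is present.


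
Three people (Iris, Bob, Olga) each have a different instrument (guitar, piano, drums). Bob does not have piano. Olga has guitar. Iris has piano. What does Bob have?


From clues:
  Olga → guitar
  Iris → piano
By elimination, Bob gets the remaining.

drums


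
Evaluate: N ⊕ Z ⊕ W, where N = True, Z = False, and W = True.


N = True, Z = False, W = True
Step 1: N ⊕ Z = True XOR False = True
Step 2: True ⊕ W = True XOR True = False
XOR is true when an odd number of operands are true.

False


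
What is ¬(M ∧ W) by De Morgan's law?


De Morgan's law: ¬(P ∧ Q) ≡ ¬P ∨ ¬Q
¬(M ∧ W) = ¬M ∨ ¬W

¬M ∨ ¬W


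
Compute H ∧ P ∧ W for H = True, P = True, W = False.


H = True, P = True, W = False
Step 1: H ∧ P = True AND True = True
Step 2: (True) ∧ W = (True) AND False = False
AND is true only when ALL operands are true.

False


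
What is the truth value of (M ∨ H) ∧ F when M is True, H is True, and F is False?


M = True, H = True, F = False
Step 1: M ∨ H = True OR True = True
Step 2: True ∧ F = True AND False = False
OR is true when at least one operand is true; AND requires both.

False


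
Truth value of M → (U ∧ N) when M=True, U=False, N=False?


M = True, U = False, N = False
Expression: M → (U ∧ N)
Step 1: U ∧ N = False AND False = False
Step 2: M → (False) = True → False = False

False


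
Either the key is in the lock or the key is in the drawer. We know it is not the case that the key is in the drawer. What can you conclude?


Disjunctive syllogism: P ∨ Q, ¬P ⊢ Q
Disjunction: the key is in the lock ∨ the key is in the drawer
We know it is not the case that the key is in the drawer.
By disjunctive syllogism, the other disjunct must be true.

The key is in the lock


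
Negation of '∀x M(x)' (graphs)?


Original: ∀x M(x)
Rule: ¬∀→∃, ¬∃→∀, negate predicate.
Negation: ∃x ¬M(x)

∃x ¬M(x)


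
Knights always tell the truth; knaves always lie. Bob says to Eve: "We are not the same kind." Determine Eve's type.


Bob says: "We are not the same kind."
Case 1: Bob is a Knight (truth-teller)
  Statement is true → they ARE different → Eve is a Knave
Case 2: Bob is a Knave (liar)
  Statement is false → they are NOT different → Eve is a Knave
In both cases, Eve is a Knave.

Knave


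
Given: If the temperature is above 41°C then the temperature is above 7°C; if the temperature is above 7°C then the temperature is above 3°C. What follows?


Hypothetical syllogism: P → Q, Q → R ⊢ P → R
Premise 1: the temperature is above 41°C → the temperature is above 7°C
Premise 2: the temperature is above 7°C → the temperature is above 3°C
Chain the implications: the middle term (the temperature is above 7°C) links the two.
Conclusion: If the temperature is above 41°C, then the temperature is above 3°C.

If the temperature is above 41°C, then the temperature is above 3°C.


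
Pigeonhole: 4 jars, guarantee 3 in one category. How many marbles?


Pigeonhole: to guarantee k in one of n categories, need (k-1)×n + 1.
k = 3, n = 4
Minimum = (3-1) × 4 + 1 = 2 × 4 + 1

9


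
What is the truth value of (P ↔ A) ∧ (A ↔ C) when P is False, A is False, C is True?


P = False, A = False, C = True
Step 1: P ↔ A is true when P and A have the same value. Result: True
Step 2: A ↔ C is true when A and C have the same value. Result: False
Step 3: True ∧ False = False

False


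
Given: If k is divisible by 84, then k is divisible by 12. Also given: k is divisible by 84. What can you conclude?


Modus ponens: P → Q, P ⊢ Q
P: k is divisible by 84
Q: k is divisible by 12
We have P → Q and P is true.
By modus ponens, Q must be true.

k is divisible by 12


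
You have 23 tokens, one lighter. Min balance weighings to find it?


Each weighing has 3 outcomes (left heavy / balance / right heavy), so k weighings distinguish at most 3^k cases; splitting into three near-equal groups achieves this.
Need 3^k ≥ 23: 3^2 = 9 < 23 ≤ 3^3 = 27
k = ⌈log₃(23)⌉ = 3

3


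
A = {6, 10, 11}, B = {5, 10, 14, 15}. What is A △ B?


A = {6, 10, 11}
B = {5, 10, 14, 15}
Operation: symmetric difference
In A only: [6, 11], in B only: [5, 14, 15]

{5, 6, 11, 14, 15}


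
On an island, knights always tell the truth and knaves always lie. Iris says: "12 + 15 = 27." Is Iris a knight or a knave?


Statement: "12 + 15 = 27."
Actual: 12 + 15 = 27
Claimed: 27
Statement is TRUE → Iris tells the truth → Knight

Knight


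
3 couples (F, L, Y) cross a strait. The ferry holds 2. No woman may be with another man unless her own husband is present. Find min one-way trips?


Label couples F, L, Y (H = husband, W = wife).
Counting alone: 6 people, the ferry carries 2 and someone must bring it back, so each round trip nets at most +1 on the far side until the last crossing → at least 9 trips. The jealousy constraint makes 9 impossible; the shortest valid schedule has 11:
1. WF+WL →  (far: WF,WL; near: HF,HL,HY,WY)
2. WF ←       (far: WL; near: HF,HL,HY,WF,WY)
3. WF+WY →  (far: WF,WL,WY; near: HF,HL,HY)
4. WF ←       (far: WL,WY; near: HF,HL,HY,WF)
5. HL+HY →  (far: HL,WL,HY,WY; near: HF,WF)
6. HL+WL ←  (far: HY,WY; near: HF,WF,HL,WL)
7. HF+HL →  (far: HF,HL,HY,WY; near: WF,WL)
8. WY ←       (far: HF,HL,HY; near: WF,WL,WY)
9. WF+WL →  (far: HF,WF,HL,WL,HY; near: WY)
10. HY ←      (far: HF,WF,HL,WL; near: HY,WY)
11. HY+WY → (far: all six; near: empty)
In every state each wife is either with her husband or with no other man.
Minimum trips = 11

11


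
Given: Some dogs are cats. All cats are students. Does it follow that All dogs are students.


Premise 1: Some dogs are cats.
Premise 2: All cats are students.
Conclusion: All dogs are students.
Fallacy: illicit minor. The minor term (dogs) is distributed in the conclusion ('All dogs ...') but undistributed in its premise ('Some dogs are cats' doesn't cover all dogs).
Only 'Some dogs are students' follows, not 'All'.

Invalid


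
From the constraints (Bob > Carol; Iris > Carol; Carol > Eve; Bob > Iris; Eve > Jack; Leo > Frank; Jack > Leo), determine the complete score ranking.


Constraints: Bob > Carol; Iris > Carol; Carol > Eve; Bob > Iris; Eve > Jack; Leo > Frank; Jack > Leo
Method: at each step, the next-highest is the one remaining person who never appears on the smaller side of a constraint between remaining people.
  Step 1: remaining {Carol, Frank, Bob, Iris, Leo, Jack, Eve}; on the smaller side: {Carol, Frank, Iris, Leo, Jack, Eve} → Bob is next (Bob > Carol; Bob > Iris).
  Step 2: remaining {Carol, Frank, Iris, Leo, Jack, Eve}; on the smaller side: {Carol, Frank, Leo, Jack, Eve} → Iris is next (Iris > Carol).
  Step 3: remaining {Carol, Frank, Leo, Jack, Eve}; on the smaller side: {Frank, Leo, Jack, Eve} → Carol is next (Carol > Eve).
  Step 4: remaining {Frank, Leo, Jack, Eve}; on the smaller side: {Frank, Leo, Jack} → Eve is next (Eve > Jack).
  Step 5: remaining {Frank, Leo, Jack}; on the smaller side: {Frank, Leo} → Jack is next (Jack > Leo).
  Step 6: remaining {Frank, Leo}; on the smaller side: {Frank} → Leo is next (Leo > Frank).
  Step 7: only Frank remains → lowest.
Final ranking (highest to lowest):

Bob > Iris > Carol > Eve > Jack > Leo > Frank


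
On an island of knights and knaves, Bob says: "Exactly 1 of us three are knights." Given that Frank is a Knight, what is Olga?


Bob claims exactly 1 knights among Bob, Frank, Olga.
Given: Frank is a Knight.

Case 1: Bob is a Knight (tells truth)
  Then exactly 1 of the three are knights.
  Counting Bob, Frank: 2 knight(s) so far. Need -1 more → impossible.
Case 2: Bob is a Knave (lies)
  Then the count is NOT 1.
  If Olga = Knave, count = 1 = 1 → claim would be true, contradicts lie.
  If Olga = Knight, count = 2 ≠ 1 → lie confirmed ✓

Olga is a Knight.

Knight


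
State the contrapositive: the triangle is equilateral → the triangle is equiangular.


Original: If the triangle is equilateral, then the triangle is equiangular
Contrapositive: If ¬Q, then ¬P
Negate Q: not (the triangle is equiangular)
Negate P: not (the triangle is equilateral)

If not (the triangle is equiangular), then not (the triangle is equilateral).


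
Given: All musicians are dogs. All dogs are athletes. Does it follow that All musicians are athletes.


Premise 1: All musicians are dogs.
Premise 2: All dogs are athletes.
Conclusion: All musicians are athletes.
Barbara syllogism (AAA-1): All A are B, All B are C → All A are C.
Middle term (dogs) distributed in premise 2.

Valid


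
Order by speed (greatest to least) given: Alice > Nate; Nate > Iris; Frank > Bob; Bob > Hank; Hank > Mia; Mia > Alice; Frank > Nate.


Constraints: Alice > Nate; Nate > Iris; Frank > Bob; Bob > Hank; Hank > Mia; Mia > Alice; Frank > Nate
Method: at each step, the next-highest is the one remaining person who never appears on the smaller side of a constraint between remaining people.
  Step 1: remaining {Iris, Alice, Bob, Frank, Nate, Hank, Mia}; on the smaller side: {Iris, Alice, Bob, Nate, Hank, Mia} → Frank is next (Frank > Bob; Frank > Nate).
  Step 2: remaining {Iris, Alice, Bob, Nate, Hank, Mia}; on the smaller side: {Iris, Alice, Nate, Hank, Mia} → Bob is next (Bob > Hank).
  Step 3: remaining {Iris, Alice, Nate, Hank, Mia}; on the smaller side: {Iris, Alice, Nate, Mia} → Hank is next (Hank > Mia).
  Step 4: remaining {Iris, Alice, Nate, Mia}; on the smaller side: {Iris, Alice, Nate} → Mia is next (Mia > Alice).
  Step 5: remaining {Iris, Alice, Nate}; on the smaller side: {Iris, Nate} → Alice is next (Alice > Nate).
  Step 6: remaining {Iris, Nate}; on the smaller side: {Iris} → Nate is next (Nate > Iris).
  Step 7: only Iris remains → lowest.
Final ranking (highest to lowest):

Frank > Bob > Hank > Mia > Alice > Nate > Iris


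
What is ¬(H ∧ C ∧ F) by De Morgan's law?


De Morgan's law: ¬(P ∧ Q ∧ R) ≡ ¬P ∨ ¬Q ∨ ¬R
¬(H ∧ C ∧ F) = ¬H ∨ ¬C ∨ ¬F

¬H ∨ ¬C ∨ ¬F


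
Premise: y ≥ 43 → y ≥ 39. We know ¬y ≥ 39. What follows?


Modus tollens: P → Q, ¬Q ⊢ ¬P
P: y ≥ 43
Q: y ≥ 39
We have P → Q and Q is false.
By modus tollens, P must be false.

It is not the case that y ≥ 43


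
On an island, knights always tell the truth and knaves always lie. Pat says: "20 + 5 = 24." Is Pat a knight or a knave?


Statement: "20 + 5 = 24."
Actual: 20 + 5 = 25
Claimed: 24
Statement is FALSE → Pat lies → Knave

Knave


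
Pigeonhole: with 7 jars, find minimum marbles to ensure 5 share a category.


Pigeonhole: to guarantee k in one of n categories, need (k-1)×n + 1.
k = 5, n = 7
Minimum = (5-1) × 7 + 1 = 4 × 7 + 1

29


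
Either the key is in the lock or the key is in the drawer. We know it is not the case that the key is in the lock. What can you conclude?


Disjunctive syllogism: P ∨ Q, ¬P ⊢ Q
Disjunction: the key is in the lock ∨ the key is in the drawer
We know it is not the case that the key is in the lock.
By disjunctive syllogism, the other disjunct must be true.

The key is in the drawer


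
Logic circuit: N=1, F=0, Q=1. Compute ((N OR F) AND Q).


N OR F = 1|0 = 1
1 AND 1 = 1

1


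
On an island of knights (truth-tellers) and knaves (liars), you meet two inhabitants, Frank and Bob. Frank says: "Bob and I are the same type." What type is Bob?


Frank says: "Bob and I are the same type."
Case 1: Frank is a Knight (truth-teller)
  Statement is true → they ARE the same → Bob is also a Knight
Case 2: Frank is a Knave (liar)
  Statement is false → they are NOT the same → Bob is a Knight
In both cases, Bob is a Knight.

Knight


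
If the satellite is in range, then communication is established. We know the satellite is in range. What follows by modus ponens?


Modus ponens: P → Q, P ⊢ Q
P: the satellite is in range
Q: communication is established
We have P → Q and P is true.
By modus ponens, Q must be true.

Communication is established


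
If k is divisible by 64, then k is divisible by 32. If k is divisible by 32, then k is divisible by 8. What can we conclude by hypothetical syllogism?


Hypothetical syllogism: P → Q, Q → R ⊢ P → R
Premise 1: k is divisible by 64 → k is divisible by 32
Premise 2: k is divisible by 32 → k is divisible by 8
Chain the implications: the middle term (k is divisible by 32) links the two.
Conclusion: If k is divisible by 64, then k is divisible by 8.

If k is divisible by 64, then k is divisible by 8.


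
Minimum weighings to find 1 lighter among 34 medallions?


Each weighing has 3 outcomes (left heavy / balance / right heavy), so k weighings distinguish at most 3^k cases; splitting into three near-equal groups achieves this.
Need 3^k ≥ 34: 3^3 = 27 < 34 ≤ 3^4 = 81
k = ⌈log₃(34)⌉ = 4

4


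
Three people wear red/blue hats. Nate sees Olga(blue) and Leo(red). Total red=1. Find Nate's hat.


Total red = 1, seen red = 1
Own red = 1 - 1 = 0
Nate's hat is blue.

blue


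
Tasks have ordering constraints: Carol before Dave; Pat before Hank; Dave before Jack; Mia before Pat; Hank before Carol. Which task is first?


Constraints: Carol before Dave; Pat before Hank; Dave before Jack; Mia before Pat; Hank before Carol
The first task can have nothing scheduled before it, so it must never appear on the right of a 'before'.
Tasks appearing after some 'before': Dave, Hank, Jack, Pat, Carol.
The only task not in that list is Mia → it is first.

Mia


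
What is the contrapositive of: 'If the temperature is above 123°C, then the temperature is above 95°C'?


Original: If the temperature is above 123°C, then the temperature is above 95°C
Contrapositive: If ¬Q, then ¬P
Negate Q: not (the temperature is above 95°C)
Negate P: not (the temperature is above 123°C)

If not (the temperature is above 95°C), then not (the temperature is above 123°C).


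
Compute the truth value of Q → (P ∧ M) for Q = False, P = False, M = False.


Q = False, P = False, M = False
Step 1: P ∧ M = False AND False = False
Step 2: Q → (False): false only when Q=True and consequent=False.
Result: True

True


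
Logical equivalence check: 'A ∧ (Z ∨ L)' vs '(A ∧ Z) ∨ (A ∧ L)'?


Expression 1: A ∧ (Z ∨ L)
Expression 2: (A ∧ Z) ∨ (A ∧ L)
Truth table (A Z L | Expr1 Expr2):
  T T T |   T     T
  T T F |   T     T
  T F T |   T     T
  T F F |   F     F
  F T T |   F     F
  F T F |   F     F
  F F T |   F     F
  F F F |   F     F
All 8 rows agree, so the expressions are logically equivalent.

Yes


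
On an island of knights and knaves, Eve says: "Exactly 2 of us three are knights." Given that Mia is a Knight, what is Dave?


Eve claims exactly 2 knights among Eve, Mia, Dave.
Given: Mia is a Knight.

Case 1: Eve is a Knight (tells truth)
  Then exactly 2 of the three are knights.
  Counting Eve, Mia: 2 knight(s) so far. Need 0 more → Dave = Knave.
Case 2: Eve is a Knave (lies)
  Then the count is NOT 2.
  If Dave = Knight, count = 2 = 2 → claim would be true, contradicts lie.
  If Dave = Knave, count = 1 ≠ 2 → lie confirmed ✓

Dave is a Knave.

Knave


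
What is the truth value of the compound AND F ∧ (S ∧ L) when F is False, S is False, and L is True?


F = False, S = False, L = True
Step 1: S ∧ L = False AND True = False
Step 2: F ∧ False = False AND False = False
AND is true only when ALL operands are true.

False


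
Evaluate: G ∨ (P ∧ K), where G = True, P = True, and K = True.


G = True, P = True, K = True
Step 1: P ∧ K = True AND True = True
Step 2: G ∨ True = True OR True = True
AND evaluated first (higher precedence); then OR applied.

True


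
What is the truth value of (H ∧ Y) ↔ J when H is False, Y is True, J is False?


H = False, Y = True, J = False
Step 1: H ∧ Y = False AND True = False
Step 2: (False) ↔ J: true when both sides have same truth value.
Result: False ↔ False = True

True


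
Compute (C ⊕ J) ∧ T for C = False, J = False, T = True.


C = False, J = False, T = True
Step 1: C ⊕ J = False XOR False = False
Step 2: False ∧ T = False AND True = False
XOR true when exactly one of C,J is true; then AND with T.

False


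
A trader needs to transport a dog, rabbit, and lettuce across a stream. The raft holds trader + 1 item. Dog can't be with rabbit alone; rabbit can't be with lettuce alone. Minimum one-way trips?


1. trader+rabbit → 2. trader ← 3. trader+dog → 4. trader+rabbit ← 5. trader+lettuce → 6. trader ← 7. trader+rabbit →
Minimum trips = 7

7


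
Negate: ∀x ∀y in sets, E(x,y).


Original: ∀x ∀y E(x,y)
Rule: ¬∀→∃, ¬∃→∀, negate predicate.
Negation: ∃x ∃y ¬E(x,y)

∃x ∃y ¬E(x,y)


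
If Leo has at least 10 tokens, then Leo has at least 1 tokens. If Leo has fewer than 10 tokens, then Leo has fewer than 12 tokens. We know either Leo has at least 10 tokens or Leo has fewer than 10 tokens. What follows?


Constructive dilemma: (P → Q) ∧ (R → S), P ∨ R ⊢ Q ∨ S
Premise 1: Leo has at least 10 tokens → Leo has at least 1 tokens
Premise 2: Leo has fewer than 10 tokens → Leo has fewer than 12 tokens
Premise 3: Leo has at least 10 tokens ∨ Leo has fewer than 10 tokens
Case 1: Assuming Leo has at least 10 tokens, then by Premise 1, Leo has at least 1 tokens.
Case 2: Assuming Leo has fewer than 10 tokens, then by Premise 2, Leo has fewer than 12 tokens.
Since one of Leo has at least 10 tokens or Leo has fewer than 10 tokens must hold, we get Leo has at least 1 tokens or Leo has fewer than 12 tokens.

Leo has at least 1 tokens or Leo has fewer than 12 tokens.


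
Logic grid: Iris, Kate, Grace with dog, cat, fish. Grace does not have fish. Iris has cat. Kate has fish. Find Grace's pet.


From clues:
  Iris → cat
  Kate → fish
By elimination, Grace gets the remaining.

dog


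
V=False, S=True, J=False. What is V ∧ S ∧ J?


V = False, S = True, J = False
Expression: V ∧ S ∧ J
Step 1: V ∧ S = False AND True = False
Step 2: (False) ∧ J = False AND False = False

False


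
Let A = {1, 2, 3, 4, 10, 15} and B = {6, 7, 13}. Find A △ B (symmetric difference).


A = {1, 2, 3, 4, 10, 15}
B = {6, 7, 13}
Operation: symmetric difference
In A only: [1, 2, 3, 4, 10, 15], in B only: [6, 7, 13]

{1, 2, 3, 4, 6, 7, 10, 13, 15}


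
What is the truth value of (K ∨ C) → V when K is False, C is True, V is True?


K = False, C = True, V = True
Step 1: K ∨ C = False OR True = True
Step 2: (True) → V: false only when antecedent=True and V=False.
Result: True

True


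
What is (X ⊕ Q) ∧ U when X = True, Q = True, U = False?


X = True, Q = True, U = False
Step 1: X ⊕ Q = True XOR True = False
Step 2: False ∧ U = False AND False = False
XOR true when exactly one of X,Q is true; then AND with U.

False


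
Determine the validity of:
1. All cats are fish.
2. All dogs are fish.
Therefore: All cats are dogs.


Premise 1: All cats are fish.
Premise 2: All dogs are fish.
Conclusion: All cats are dogs.
Fallacy: undistributed middle. fish is predicate in both.
Counterexample: cats and dogs could be disjoint subsets of fish.

Invalid


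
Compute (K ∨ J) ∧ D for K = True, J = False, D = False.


K = True, J = False, D = False
Step 1: K ∨ J = True OR False = True
Step 2: True ∧ D = True AND False = False
OR is true when at least one operand is true; AND requires both.

False


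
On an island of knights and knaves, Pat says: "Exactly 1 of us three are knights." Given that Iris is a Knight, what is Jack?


Pat claims exactly 1 knights among Pat, Iris, Jack.
Given: Iris is a Knight.

Case 1: Pat is a Knight (tells truth)
  Then exactly 1 of the three are knights.
  Counting Pat, Iris: 2 knight(s) so far. Need -1 more → impossible.
Case 2: Pat is a Knave (lies)
  Then the count is NOT 1.
  If Jack = Knave, count = 1 = 1 → claim would be true, contradicts lie.
  If Jack = Knight, count = 2 ≠ 1 → lie confirmed ✓

Jack is a Knight.

Knight


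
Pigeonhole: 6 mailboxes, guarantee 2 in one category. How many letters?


Pigeonhole: to guarantee k in one of n categories, need (k-1)×n + 1.
k = 2, n = 6
Minimum = (2-1) × 6 + 1 = 1 × 6 + 1

7


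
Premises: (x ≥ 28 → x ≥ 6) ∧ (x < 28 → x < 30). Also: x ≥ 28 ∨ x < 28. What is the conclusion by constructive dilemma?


Constructive dilemma: (P → Q) ∧ (R → S), P ∨ R ⊢ Q ∨ S
Premise 1: x ≥ 28 → x ≥ 6
Premise 2: x < 28 → x < 30
Premise 3: x ≥ 28 ∨ x < 28
Case 1: Assuming x ≥ 28, then by Premise 1, x ≥ 6.
Case 2: Assuming x < 28, then by Premise 2, x < 30.
Since one of x ≥ 28 or x < 28 must hold, we get x ≥ 6 or x < 30.

x ≥ 6 or x < 30.


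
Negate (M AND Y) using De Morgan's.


De Morgan's law: ¬(P ∧ Q) ≡ ¬P ∨ ¬Q
¬(M ∧ Y) = ¬M ∨ ¬Y

¬M ∨ ¬Y


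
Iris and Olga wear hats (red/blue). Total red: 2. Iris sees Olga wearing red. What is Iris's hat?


Total red = 2, Olga = red
Red accounted for: 1
Remaining for Iris: 1
Iris's hat is red.

red


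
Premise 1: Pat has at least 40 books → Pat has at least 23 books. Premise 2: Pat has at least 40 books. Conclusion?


Modus ponens: P → Q, P ⊢ Q
P: Pat has at least 40 books
Q: Pat has at least 23 books
We have P → Q and P is true.
By modus ponens, Q must be true.

Pat has at least 23 books


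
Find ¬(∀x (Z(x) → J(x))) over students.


Original: ∀x (Z(x) → J(x))
Rule: ¬∀→∃, ¬∃→∀, negate predicate.
Negation: ∃x (Z(x) ∧ ¬J(x))

∃x (Z(x) ∧ ¬J(x))


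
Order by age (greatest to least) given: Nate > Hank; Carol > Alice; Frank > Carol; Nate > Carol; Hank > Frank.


Constraints: Nate > Hank; Carol > Alice; Frank > Carol; Nate > Carol; Hank > Frank
Method: at each step, the next-highest is the one remaining person who never appears on the smaller side of a constraint between remaining people.
  Step 1: remaining {Carol, Hank, Alice, Frank, Nate}; on the smaller side: {Carol, Hank, Alice, Frank} → Nate is next (Nate > Hank; Nate > Carol).
  Step 2: remaining {Carol, Hank, Alice, Frank}; on the smaller side: {Carol, Alice, Frank} → Hank is next (Hank > Frank).
  Step 3: remaining {Carol, Alice, Frank}; on the smaller side: {Carol, Alice} → Frank is next (Frank > Carol).
  Step 4: remaining {Carol, Alice}; on the smaller side: {Alice} → Carol is next (Carol > Alice).
  Step 5: only Alice remains → lowest.
Final ranking (highest to lowest):

Nate > Hank > Frank > Carol > Alice


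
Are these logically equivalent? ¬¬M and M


Expression 1: ¬¬M
Expression 2: M
Truth table (M | Expr1 Expr2):
  T |   T     T
  F |   F     F
All 2 rows agree, so the expressions are logically equivalent.

Yes


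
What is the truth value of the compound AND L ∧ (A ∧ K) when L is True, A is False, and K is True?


L = True, A = False, K = True
Step 1: A ∧ K = False AND True = False
Step 2: L ∧ False = True AND False = False
AND is true only when ALL operands are true.

False


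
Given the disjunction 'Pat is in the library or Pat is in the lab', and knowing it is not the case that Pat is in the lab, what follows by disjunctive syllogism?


Disjunctive syllogism: P ∨ Q, ¬P ⊢ Q
Disjunction: Pat is in the library ∨ Pat is in the lab
We know it is not the case that Pat is in the lab.
By disjunctive syllogism, the other disjunct must be true.

Pat is in the library


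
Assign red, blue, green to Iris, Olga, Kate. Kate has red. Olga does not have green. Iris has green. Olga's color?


From clues:
  Kate → red
  Iris → green
By elimination, Olga gets the remaining.

blue


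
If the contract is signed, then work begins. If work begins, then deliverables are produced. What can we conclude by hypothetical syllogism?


Hypothetical syllogism: P → Q, Q → R ⊢ P → R
Premise 1: the contract is signed → work begins
Premise 2: work begins → deliverables are produced
Chain the implications: the middle term (work begins) links the two.
Conclusion: If the contract is signed, then deliverables are produced.

If the contract is signed, then deliverables are produced.


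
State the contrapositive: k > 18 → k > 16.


Original: If k > 18, then k > 16
Contrapositive: If ¬Q, then ¬P
Negate Q: not (k > 16)
Negate P: not (k > 18)

If not (k > 16), then not (k > 18).


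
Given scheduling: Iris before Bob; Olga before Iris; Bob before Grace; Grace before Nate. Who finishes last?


Constraints: Iris before Bob; Olga before Iris; Bob before Grace; Grace before Nate
The last task can have nothing scheduled after it, so it must never appear on the left of a 'before'.
Tasks appearing before some other task: Iris, Olga, Bob, Grace.
The only task not in that list is Nate → it is last.

Nate


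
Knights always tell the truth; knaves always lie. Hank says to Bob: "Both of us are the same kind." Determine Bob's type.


Hank says: "Both of us are the same kind."
Case 1: Hank is a Knight (truth-teller)
  Statement is true → they ARE the same → Bob is also a Knight
Case 2: Hank is a Knave (liar)
  Statement is false → they are NOT the same → Bob is a Knight
In both cases, Bob is a Knight.

Knight


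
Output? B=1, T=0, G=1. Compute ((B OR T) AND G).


B OR T = 1|0 = 1
1 AND 1 = 1

1


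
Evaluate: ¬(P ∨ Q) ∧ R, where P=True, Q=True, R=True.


P = True, Q = True, R = True
Expression: ¬(P ∨ Q) ∧ R
Step 1: P ∨ Q = True OR True = True
Step 2: ¬(P ∨ Q) = NOT True = False
Step 3: (False) ∧ R = False AND True = False

False


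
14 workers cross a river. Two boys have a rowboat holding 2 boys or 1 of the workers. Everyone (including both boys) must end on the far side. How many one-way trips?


Per crossing of one of the workers: boys→, one←, one of the workers→, one← = 4 trips
14 × 4 = 56, + 1 final boys→ = 57
Minimum trips = 57

57


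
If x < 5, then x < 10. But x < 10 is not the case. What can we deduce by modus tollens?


Modus tollens: P → Q, ¬Q ⊢ ¬P
P: x < 5
Q: x < 10
We have P → Q and Q is false.
By modus tollens, P must be false.

It is not the case that x < 5


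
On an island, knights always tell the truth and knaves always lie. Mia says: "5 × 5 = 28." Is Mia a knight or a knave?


Statement: "5 × 5 = 28."
Actual: 5 × 5 = 25
Claimed: 28
Statement is FALSE → Mia lies → Knave

Knave


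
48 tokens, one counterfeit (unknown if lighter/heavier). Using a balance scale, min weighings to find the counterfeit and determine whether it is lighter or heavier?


Let n = 48. 96 possibilities (n tokens × lighter/heavier); each weighing has 3 outcomes.
Bound for k weighings: say the first weighing puts j tokens on each pan. If it tips, the 2j weighed tokens remain suspects (each with a known direction) and k-1 weighings give 3^(k-1) outcomes; 3^(k-1) is odd, so 2j ≤ 3^(k-1) - 1. If it balances, the n - 2j unweighed tokens remain with direction unknown: 2(n - 2j) ≤ 3^(k-1) - 1 by the same parity argument. Adding, n ≤ (3^(k-1) - 1) + (3^(k-1) - 1)/2 = (3^k - 3)/2, and the classical three-group strategy achieves this (3 tokens in 2 weighings, 12 in 3, 39 in 4, 120 in 5).
So we need the smallest k with (3^k - 3)/2 ≥ 48.
k = 4: (3^4 - 3)/2 = 39 < 48 ✗
k = 5: (3^5 - 3)/2 = 120 ≥ 48 ✓

5


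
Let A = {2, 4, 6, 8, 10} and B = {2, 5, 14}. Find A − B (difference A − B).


A = {2, 4, 6, 8, 10}
B = {2, 5, 14}
Operation: difference A − B
In A but not B: 4, 6, 8, 10

{4, 6, 8, 10}


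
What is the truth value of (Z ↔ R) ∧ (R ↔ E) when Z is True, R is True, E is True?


Z = True, R = True, E = True
Step 1: Z ↔ R is true when Z and R have the same value. Result: True
Step 2: R ↔ E is true when R and E have the same value. Result: True
Step 3: True ∧ True = True

True


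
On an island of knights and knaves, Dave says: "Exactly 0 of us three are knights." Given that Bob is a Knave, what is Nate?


Dave claims exactly 0 knights among Dave, Bob, Nate.
Given: Bob is a Knave.

Case 1: Dave is a Knight (tells truth)
  Then exactly 0 of the three are knights.
  Counting Dave, Bob: 1 knight(s) so far. Need -1 more → impossible.
Case 2: Dave is a Knave (lies)
  Then the count is NOT 0.
  If Nate = Knave, count = 0 = 0 → claim would be true, contradicts lie.
  If Nate = Knight, count = 1 ≠ 0 → lie confirmed ✓

Nate is a Knight.

Knight
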